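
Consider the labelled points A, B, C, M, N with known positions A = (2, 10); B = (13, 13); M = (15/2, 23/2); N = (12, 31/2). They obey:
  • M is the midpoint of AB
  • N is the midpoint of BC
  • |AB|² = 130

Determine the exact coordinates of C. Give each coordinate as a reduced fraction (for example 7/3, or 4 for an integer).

C = (11, 18)

1. C_x = 11  [C = 2·N−B = 2·(12, 31/2)−(13, 13)]
2. C_y = 18  [C = 2·N−B = 2·(12, 31/2)−(13, 13)]
   so C = (11, 18)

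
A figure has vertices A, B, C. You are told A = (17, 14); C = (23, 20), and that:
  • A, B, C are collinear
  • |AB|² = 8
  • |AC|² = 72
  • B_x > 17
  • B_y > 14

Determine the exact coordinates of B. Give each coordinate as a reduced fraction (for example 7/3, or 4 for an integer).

1. B_x = 19  [[A, B, C are collinear ⇒ 6x-6y-18=0] ∩ [|B−(17, 14)|²=8]]
2. B_y = 16  [[A, B, C are collinear ⇒ 6x-6y-18=0] ∩ [|B−(17, 14)|²=8]]
   so B = (19, 16)

B = (19, 16)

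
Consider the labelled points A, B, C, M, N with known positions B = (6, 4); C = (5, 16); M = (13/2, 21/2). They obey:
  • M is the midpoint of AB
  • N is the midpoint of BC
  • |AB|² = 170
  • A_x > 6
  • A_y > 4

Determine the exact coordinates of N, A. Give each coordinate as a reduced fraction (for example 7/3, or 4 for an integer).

N = (11/2, 10)
A = (7, 17)

1. A_x = 7  [A = 2·M−B = 2·(13/2, 21/2)−(6, 4)]
2. A_y = 17  [A = 2·M−B = 2·(13/2, 21/2)−(6, 4)]
   so A = (7, 17)
3. N_x = 11/2  [2·N = B+C = (6, 4)+(5, 16)]
4. N_y = 10  [2·N = B+C = (6, 4)+(5, 16)]
   so N = (11/2, 10)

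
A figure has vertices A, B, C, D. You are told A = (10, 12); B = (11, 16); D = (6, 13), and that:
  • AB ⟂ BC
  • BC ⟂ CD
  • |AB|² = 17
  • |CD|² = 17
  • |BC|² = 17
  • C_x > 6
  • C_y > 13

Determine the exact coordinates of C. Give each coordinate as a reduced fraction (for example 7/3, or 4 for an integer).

C = (7, 17)

1. C_x = 7  [[AB ⟂ BC ⇒ 1x+4y-75=0] ∩ [|C−(6, 13)|²=17]]
2. C_y = 17  [[AB ⟂ BC ⇒ 1x+4y-75=0] ∩ [|C−(6, 13)|²=17]]
   so C = (7, 17)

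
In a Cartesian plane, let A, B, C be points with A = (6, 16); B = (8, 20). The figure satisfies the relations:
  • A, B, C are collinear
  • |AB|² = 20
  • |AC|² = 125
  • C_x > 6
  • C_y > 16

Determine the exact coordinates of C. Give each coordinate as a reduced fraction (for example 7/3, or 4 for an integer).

C = (11, 26)

1. C_x = 11  [[A, B, C are collinear ⇒ -4x+2y-8=0] ∩ [|C−(6, 16)|²=125]]
2. C_y = 26  [[A, B, C are collinear ⇒ -4x+2y-8=0] ∩ [|C−(6, 16)|²=125]]
   so C = (11, 26)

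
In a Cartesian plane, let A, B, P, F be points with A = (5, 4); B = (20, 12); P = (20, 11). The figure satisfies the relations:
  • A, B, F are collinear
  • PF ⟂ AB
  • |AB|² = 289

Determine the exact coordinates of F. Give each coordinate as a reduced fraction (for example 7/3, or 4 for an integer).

F = (5660/289, 3404/289)

1. F_x = 5660/289  [[A, B, F are collinear ⇒ -8x+15y-20=0] ∩ [PF ⟂ AB ⇒ 15x+8y-388=0]]
2. F_y = 3404/289  [[A, B, F are collinear ⇒ -8x+15y-20=0] ∩ [PF ⟂ AB ⇒ 15x+8y-388=0]]
   so F = (5660/289, 3404/289)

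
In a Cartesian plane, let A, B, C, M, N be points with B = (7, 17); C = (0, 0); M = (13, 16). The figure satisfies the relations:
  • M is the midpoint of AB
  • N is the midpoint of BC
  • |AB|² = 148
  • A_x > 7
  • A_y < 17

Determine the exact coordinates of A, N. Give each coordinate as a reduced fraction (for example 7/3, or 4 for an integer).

A = (19, 15)
N = (7/2, 17/2)

1. A_x = 19  [A = 2·M−B = 2·(13, 16)−(7, 17)]
2. A_y = 15  [A = 2·M−B = 2·(13, 16)−(7, 17)]
   so A = (19, 15)
3. N_x = 7/2  [2·N = B+C = (7, 17)+(0, 0)]
4. N_y = 17/2  [2·N = B+C = (7, 17)+(0, 0)]
   so N = (7/2, 17/2)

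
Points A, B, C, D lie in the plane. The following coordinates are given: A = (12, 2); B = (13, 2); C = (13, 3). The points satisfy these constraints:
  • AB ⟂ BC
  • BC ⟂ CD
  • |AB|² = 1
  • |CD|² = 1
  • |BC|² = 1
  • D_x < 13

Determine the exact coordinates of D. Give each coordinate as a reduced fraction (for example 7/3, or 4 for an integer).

1. D_x = 12  [[BC ⟂ CD ⇒ 1y-3=0] ∩ [|D−(13, 3)|²=1]]
2. D_y = 3  [[BC ⟂ CD ⇒ 1y-3=0] ∩ [|D−(13, 3)|²=1]]
   so D = (12, 3)

D = (12, 3)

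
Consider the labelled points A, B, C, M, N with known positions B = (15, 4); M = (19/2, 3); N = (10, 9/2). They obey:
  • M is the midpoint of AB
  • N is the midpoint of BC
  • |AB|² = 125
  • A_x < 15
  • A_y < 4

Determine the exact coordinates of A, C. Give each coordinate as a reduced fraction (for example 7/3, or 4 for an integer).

1. A_x = 4  [A = 2·M−B = 2·(19/2, 3)−(15, 4)]
2. A_y = 2  [A = 2·M−B = 2·(19/2, 3)−(15, 4)]
   so A = (4, 2)
3. C_x = 5  [C = 2·N−B = 2·(10, 9/2)−(15, 4)]
4. C_y = 5  [C = 2·N−B = 2·(10, 9/2)−(15, 4)]
   so C = (5, 5)

A = (4, 2)
C = (5, 5)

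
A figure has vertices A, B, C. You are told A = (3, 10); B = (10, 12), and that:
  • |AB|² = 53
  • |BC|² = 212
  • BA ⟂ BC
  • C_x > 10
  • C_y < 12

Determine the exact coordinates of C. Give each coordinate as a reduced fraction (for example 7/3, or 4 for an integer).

C = (14, -2)

1. C_x = 14  [[BA ⟂ BC ⇒ -7x-2y+94=0] ∩ [|C−(10, 12)|²=212]]
2. C_y = -2  [[BA ⟂ BC ⇒ -7x-2y+94=0] ∩ [|C−(10, 12)|²=212]]
   so C = (14, -2)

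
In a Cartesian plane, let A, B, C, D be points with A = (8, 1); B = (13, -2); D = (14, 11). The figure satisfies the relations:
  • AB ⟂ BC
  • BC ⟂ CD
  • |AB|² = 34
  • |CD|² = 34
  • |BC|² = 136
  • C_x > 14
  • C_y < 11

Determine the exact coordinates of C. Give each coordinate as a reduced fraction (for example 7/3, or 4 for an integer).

C = (19, 8)

1. C_x = 19  [[AB ⟂ BC ⇒ 5x-3y-71=0] ∩ [|C−(14, 11)|²=34]]
2. C_y = 8  [[AB ⟂ BC ⇒ 5x-3y-71=0] ∩ [|C−(14, 11)|²=34]]
   so C = (19, 8)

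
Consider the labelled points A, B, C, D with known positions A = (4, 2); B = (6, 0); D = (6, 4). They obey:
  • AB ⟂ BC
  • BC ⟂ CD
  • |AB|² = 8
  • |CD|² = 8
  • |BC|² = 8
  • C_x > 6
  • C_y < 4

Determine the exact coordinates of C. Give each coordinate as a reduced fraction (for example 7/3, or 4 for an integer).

C = (8, 2)

1. C_x = 8  [[AB ⟂ BC ⇒ 2x-2y-12=0] ∩ [|C−(6, 4)|²=8]]
2. C_y = 2  [[AB ⟂ BC ⇒ 2x-2y-12=0] ∩ [|C−(6, 4)|²=8]]
   so C = (8, 2)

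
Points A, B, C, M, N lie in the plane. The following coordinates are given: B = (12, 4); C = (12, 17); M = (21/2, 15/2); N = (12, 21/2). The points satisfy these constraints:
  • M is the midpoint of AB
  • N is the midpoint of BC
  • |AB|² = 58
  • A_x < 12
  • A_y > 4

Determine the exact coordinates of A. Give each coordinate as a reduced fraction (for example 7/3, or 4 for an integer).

A = (9, 11)

1. A_x = 9  [A = 2·M−B = 2·(21/2, 15/2)−(12, 4)]
2. A_y = 11  [A = 2·M−B = 2·(21/2, 15/2)−(12, 4)]
   so A = (9, 11)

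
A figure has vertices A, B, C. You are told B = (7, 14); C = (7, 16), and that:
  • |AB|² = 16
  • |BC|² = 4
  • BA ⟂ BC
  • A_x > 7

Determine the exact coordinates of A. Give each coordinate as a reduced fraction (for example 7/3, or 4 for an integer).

1. A_x = 11  [[BA ⟂ BC ⇒ 2y-28=0] ∩ [|A−(7, 14)|²=16]]
2. A_y = 14  [[BA ⟂ BC ⇒ 2y-28=0] ∩ [|A−(7, 14)|²=16]]
   so A = (11, 14)

A = (11, 14)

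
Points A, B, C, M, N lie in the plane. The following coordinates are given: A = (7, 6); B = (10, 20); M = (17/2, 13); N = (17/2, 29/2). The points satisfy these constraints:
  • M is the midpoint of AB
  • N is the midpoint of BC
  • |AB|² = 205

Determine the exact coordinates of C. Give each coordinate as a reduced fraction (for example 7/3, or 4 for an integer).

C = (7, 9)

1. C_x = 7  [C = 2·N−B = 2·(17/2, 29/2)−(10, 20)]
2. C_y = 9  [C = 2·N−B = 2·(17/2, 29/2)−(10, 20)]
   so C = (7, 9)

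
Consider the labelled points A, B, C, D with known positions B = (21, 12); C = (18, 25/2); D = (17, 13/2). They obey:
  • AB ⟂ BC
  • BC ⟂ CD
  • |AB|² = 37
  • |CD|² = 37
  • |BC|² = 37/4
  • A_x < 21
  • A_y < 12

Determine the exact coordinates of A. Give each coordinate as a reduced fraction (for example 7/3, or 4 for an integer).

1. A_x = 20  [[AB ⟂ BC ⇒ 3x-1/2y-57=0] ∩ [|A−(21, 12)|²=37]]
2. A_y = 6  [[AB ⟂ BC ⇒ 3x-1/2y-57=0] ∩ [|A−(21, 12)|²=37]]
   so A = (20, 6)

A = (20, 6)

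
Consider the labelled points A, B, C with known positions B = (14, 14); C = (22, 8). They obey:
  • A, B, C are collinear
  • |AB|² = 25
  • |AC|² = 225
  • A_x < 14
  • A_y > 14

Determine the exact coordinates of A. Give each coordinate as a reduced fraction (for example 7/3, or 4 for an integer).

1. A_x = 10  [[A, B, C are collinear ⇒ 6x+8y-196=0] ∩ [|A−(14, 14)|²=25]]
2. A_y = 17  [[A, B, C are collinear ⇒ 6x+8y-196=0] ∩ [|A−(14, 14)|²=25]]
   so A = (10, 17)

A = (10, 17)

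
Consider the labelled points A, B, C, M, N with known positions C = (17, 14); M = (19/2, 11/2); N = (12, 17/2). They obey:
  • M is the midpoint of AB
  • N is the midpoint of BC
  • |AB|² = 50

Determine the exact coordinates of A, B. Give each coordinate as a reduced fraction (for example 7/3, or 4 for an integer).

1. B_x = 7  [B = 2·N−C = 2·(12, 17/2)−(17, 14)]
2. B_y = 3  [B = 2·N−C = 2·(12, 17/2)−(17, 14)]
   so B = (7, 3)
3. A_x = 12  [A = 2·M−B = 2·(19/2, 11/2)−(7, 3)]
4. A_y = 8  [A = 2·M−B = 2·(19/2, 11/2)−(7, 3)]
   so A = (12, 8)

A = (12, 8)
B = (7, 3)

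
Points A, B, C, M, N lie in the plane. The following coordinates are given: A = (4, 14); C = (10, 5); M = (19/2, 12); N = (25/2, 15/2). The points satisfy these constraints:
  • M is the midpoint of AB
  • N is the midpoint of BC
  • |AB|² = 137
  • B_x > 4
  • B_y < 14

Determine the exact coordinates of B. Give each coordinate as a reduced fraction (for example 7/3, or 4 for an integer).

B = (15, 10)

1. B_x = 15  [B = 2·M−A = 2·(19/2, 12)−(4, 14)]
2. B_y = 10  [B = 2·M−A = 2·(19/2, 12)−(4, 14)]
   so B = (15, 10)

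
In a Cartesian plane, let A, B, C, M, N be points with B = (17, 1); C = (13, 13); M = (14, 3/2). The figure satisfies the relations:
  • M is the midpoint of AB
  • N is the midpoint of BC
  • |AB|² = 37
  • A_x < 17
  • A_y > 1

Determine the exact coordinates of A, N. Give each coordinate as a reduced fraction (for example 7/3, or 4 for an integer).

A = (11, 2)
N = (15, 7)

1. A_x = 11  [A = 2·M−B = 2·(14, 3/2)−(17, 1)]
2. A_y = 2  [A = 2·M−B = 2·(14, 3/2)−(17, 1)]
   so A = (11, 2)
3. N_x = 15  [2·N = B+C = (17, 1)+(13, 13)]
4. N_y = 7  [2·N = B+C = (17, 1)+(13, 13)]
   so N = (15, 7)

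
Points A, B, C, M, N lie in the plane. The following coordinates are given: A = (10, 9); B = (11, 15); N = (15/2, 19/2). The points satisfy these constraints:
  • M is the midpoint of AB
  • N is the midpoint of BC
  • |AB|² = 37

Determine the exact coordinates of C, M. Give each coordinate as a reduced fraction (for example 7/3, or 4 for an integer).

C = (4, 4)
M = (21/2, 12)

1. M_x = 21/2  [2·M = A+B = (10, 9)+(11, 15)]
2. M_y = 12  [2·M = A+B = (10, 9)+(11, 15)]
   so M = (21/2, 12)
3. C_x = 4  [C = 2·N−B = 2·(15/2, 19/2)−(11, 15)]
4. C_y = 4  [C = 2·N−B = 2·(15/2, 19/2)−(11, 15)]
   so C = (4, 4)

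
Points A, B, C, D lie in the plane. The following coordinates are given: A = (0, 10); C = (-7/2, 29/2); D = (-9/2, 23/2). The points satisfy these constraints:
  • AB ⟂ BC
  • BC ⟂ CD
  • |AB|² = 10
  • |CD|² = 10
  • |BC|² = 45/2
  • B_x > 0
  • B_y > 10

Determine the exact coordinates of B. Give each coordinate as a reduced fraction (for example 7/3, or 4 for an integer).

B = (1, 13)

1. B_x = 1  [[BC ⟂ CD ⇒ 1x+3y-40=0] ∩ [|B−(0, 10)|²=10]]
2. B_y = 13  [[BC ⟂ CD ⇒ 1x+3y-40=0] ∩ [|B−(0, 10)|²=10]]
   so B = (1, 13)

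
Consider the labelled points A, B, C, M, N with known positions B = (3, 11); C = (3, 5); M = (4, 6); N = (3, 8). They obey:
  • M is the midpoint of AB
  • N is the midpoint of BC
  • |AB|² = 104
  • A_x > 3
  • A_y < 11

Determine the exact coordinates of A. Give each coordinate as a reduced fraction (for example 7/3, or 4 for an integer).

1. A_x = 5  [A = 2·M−B = 2·(4, 6)−(3, 11)]
2. A_y = 1  [A = 2·M−B = 2·(4, 6)−(3, 11)]
   so A = (5, 1)

A = (5, 1)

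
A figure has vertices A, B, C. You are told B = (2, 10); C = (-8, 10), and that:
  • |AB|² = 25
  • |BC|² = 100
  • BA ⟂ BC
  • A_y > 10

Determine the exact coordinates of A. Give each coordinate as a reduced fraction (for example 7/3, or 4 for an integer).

1. A_x = 2  [[BA ⟂ BC ⇒ -10x+20=0] ∩ [|A−(2, 10)|²=25]]
2. A_y = 15  [[BA ⟂ BC ⇒ -10x+20=0] ∩ [|A−(2, 10)|²=25]]
   so A = (2, 15)

A = (2, 15)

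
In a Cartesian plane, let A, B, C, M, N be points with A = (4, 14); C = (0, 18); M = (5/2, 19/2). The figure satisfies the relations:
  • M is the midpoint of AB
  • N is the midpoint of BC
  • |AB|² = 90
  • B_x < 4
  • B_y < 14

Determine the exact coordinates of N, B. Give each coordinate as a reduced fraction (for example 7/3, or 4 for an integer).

1. B_x = 1  [B = 2·M−A = 2·(5/2, 19/2)−(4, 14)]
2. B_y = 5  [B = 2·M−A = 2·(5/2, 19/2)−(4, 14)]
   so B = (1, 5)
3. N_x = 1/2  [2·N = B+C = (1, 5)+(0, 18)]
4. N_y = 23/2  [2·N = B+C = (1, 5)+(0, 18)]
   so N = (1/2, 23/2)

N = (1/2, 23/2)
B = (1, 5)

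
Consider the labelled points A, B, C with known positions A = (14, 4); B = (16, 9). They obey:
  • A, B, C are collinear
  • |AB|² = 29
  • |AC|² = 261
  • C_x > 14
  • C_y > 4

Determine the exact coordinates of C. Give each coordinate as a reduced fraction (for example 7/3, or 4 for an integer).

1. C_x = 20  [[A, B, C are collinear ⇒ -5x+2y+62=0] ∩ [|C−(14, 4)|²=261]]
2. C_y = 19  [[A, B, C are collinear ⇒ -5x+2y+62=0] ∩ [|C−(14, 4)|²=261]]
   so C = (20, 19)

C = (20, 19)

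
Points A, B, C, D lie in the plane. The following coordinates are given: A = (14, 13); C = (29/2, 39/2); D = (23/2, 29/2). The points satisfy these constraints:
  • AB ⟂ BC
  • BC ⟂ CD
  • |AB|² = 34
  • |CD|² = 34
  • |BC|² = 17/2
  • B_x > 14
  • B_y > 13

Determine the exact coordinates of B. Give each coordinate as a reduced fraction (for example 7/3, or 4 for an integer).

1. B_x = 17  [[BC ⟂ CD ⇒ 3x+5y-141=0] ∩ [|B−(14, 13)|²=34]]
2. B_y = 18  [[BC ⟂ CD ⇒ 3x+5y-141=0] ∩ [|B−(14, 13)|²=34]]
   so B = (17, 18)

B = (17, 18)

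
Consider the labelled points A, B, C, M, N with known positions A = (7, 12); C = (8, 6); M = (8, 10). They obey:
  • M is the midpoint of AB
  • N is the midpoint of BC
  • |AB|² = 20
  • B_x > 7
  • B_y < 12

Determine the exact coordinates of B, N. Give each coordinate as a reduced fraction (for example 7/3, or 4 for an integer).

B = (9, 8)
N = (17/2, 7)

1. B_x = 9  [B = 2·M−A = 2·(8, 10)−(7, 12)]
2. B_y = 8  [B = 2·M−A = 2·(8, 10)−(7, 12)]
   so B = (9, 8)
3. N_x = 17/2  [2·N = B+C = (9, 8)+(8, 6)]
4. N_y = 7  [2·N = B+C = (9, 8)+(8, 6)]
   so N = (17/2, 7)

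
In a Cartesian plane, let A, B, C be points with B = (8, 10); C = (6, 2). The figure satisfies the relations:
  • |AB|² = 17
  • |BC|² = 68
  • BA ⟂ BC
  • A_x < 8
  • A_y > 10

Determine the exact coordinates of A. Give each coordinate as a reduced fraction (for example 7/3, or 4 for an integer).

1. A_x = 4  [[BA ⟂ BC ⇒ -2x-8y+96=0] ∩ [|A−(8, 10)|²=17]]
2. A_y = 11  [[BA ⟂ BC ⇒ -2x-8y+96=0] ∩ [|A−(8, 10)|²=17]]
   so A = (4, 11)

A = (4, 11)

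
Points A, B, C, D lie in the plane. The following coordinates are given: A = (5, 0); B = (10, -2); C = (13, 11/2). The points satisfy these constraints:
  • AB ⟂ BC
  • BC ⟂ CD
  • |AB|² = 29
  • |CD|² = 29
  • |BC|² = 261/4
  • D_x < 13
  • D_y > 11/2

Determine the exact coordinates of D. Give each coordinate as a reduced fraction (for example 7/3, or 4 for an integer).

1. D_x = 8  [[BC ⟂ CD ⇒ 3x+15/2y-321/4=0] ∩ [|D−(13, 11/2)|²=29]]
2. D_y = 15/2  [[BC ⟂ CD ⇒ 3x+15/2y-321/4=0] ∩ [|D−(13, 11/2)|²=29]]
   so D = (8, 15/2)

D = (8, 15/2)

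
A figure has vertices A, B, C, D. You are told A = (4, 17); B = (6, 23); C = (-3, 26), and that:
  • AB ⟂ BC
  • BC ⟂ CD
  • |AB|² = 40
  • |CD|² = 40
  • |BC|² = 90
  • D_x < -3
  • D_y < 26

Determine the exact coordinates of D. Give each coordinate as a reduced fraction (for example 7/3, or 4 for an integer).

D = (-5, 20)

1. D_x = -5  [[BC ⟂ CD ⇒ -9x+3y-105=0] ∩ [|D−(-3, 26)|²=40]]
2. D_y = 20  [[BC ⟂ CD ⇒ -9x+3y-105=0] ∩ [|D−(-3, 26)|²=40]]
   so D = (-5, 20)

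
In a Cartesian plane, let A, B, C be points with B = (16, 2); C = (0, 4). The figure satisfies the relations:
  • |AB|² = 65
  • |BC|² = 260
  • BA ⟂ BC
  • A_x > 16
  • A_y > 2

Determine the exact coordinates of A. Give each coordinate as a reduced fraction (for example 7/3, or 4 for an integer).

1. A_x = 17  [[BA ⟂ BC ⇒ -16x+2y+252=0] ∩ [|A−(16, 2)|²=65]]
2. A_y = 10  [[BA ⟂ BC ⇒ -16x+2y+252=0] ∩ [|A−(16, 2)|²=65]]
   so A = (17, 10)

A = (17, 10)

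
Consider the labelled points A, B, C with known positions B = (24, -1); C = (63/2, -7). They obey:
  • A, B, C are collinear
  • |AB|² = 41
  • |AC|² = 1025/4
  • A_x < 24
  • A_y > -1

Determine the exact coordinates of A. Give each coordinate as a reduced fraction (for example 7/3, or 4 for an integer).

A = (19, 3)

1. A_x = 19  [[A, B, C are collinear ⇒ 6x+15/2y-273/2=0] ∩ [|A−(24, -1)|²=41]]
2. A_y = 3  [[A, B, C are collinear ⇒ 6x+15/2y-273/2=0] ∩ [|A−(24, -1)|²=41]]
   so A = (19, 3)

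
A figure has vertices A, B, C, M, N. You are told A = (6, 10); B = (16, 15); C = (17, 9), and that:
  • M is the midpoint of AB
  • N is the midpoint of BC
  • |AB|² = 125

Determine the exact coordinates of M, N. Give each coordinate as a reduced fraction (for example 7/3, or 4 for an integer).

M = (11, 25/2)
N = (33/2, 12)

1. M_x = 11  [2·M = A+B = (6, 10)+(16, 15)]
2. M_y = 25/2  [2·M = A+B = (6, 10)+(16, 15)]
   so M = (11, 25/2)
3. N_x = 33/2  [2·N = B+C = (16, 15)+(17, 9)]
4. N_y = 12  [2·N = B+C = (16, 15)+(17, 9)]
   so N = (33/2, 12)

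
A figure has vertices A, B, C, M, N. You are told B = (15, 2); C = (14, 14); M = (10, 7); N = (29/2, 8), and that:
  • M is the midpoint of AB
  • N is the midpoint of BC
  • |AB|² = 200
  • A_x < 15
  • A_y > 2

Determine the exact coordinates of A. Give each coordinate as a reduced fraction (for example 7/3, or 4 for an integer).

A = (5, 12)

1. A_x = 5  [A = 2·M−B = 2·(10, 7)−(15, 2)]
2. A_y = 12  [A = 2·M−B = 2·(10, 7)−(15, 2)]
   so A = (5, 12)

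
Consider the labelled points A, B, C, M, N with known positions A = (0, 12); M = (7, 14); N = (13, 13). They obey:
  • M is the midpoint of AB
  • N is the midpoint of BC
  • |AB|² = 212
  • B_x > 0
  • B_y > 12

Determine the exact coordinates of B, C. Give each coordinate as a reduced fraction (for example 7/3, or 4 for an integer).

1. B_x = 14  [B = 2·M−A = 2·(7, 14)−(0, 12)]
2. B_y = 16  [B = 2·M−A = 2·(7, 14)−(0, 12)]
   so B = (14, 16)
3. C_x = 12  [C = 2·N−B = 2·(13, 13)−(14, 16)]
4. C_y = 10  [C = 2·N−B = 2·(13, 13)−(14, 16)]
   so C = (12, 10)

B = (14, 16)
C = (12, 10)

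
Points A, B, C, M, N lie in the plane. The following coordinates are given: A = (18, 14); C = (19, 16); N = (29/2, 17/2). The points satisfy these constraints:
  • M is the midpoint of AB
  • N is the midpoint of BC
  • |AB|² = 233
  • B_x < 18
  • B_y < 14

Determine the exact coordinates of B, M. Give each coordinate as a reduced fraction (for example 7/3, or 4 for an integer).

B = (10, 1)
M = (14, 15/2)

1. B_x = 10  [B = 2·N−C = 2·(29/2, 17/2)−(19, 16)]
2. B_y = 1  [B = 2·N−C = 2·(29/2, 17/2)−(19, 16)]
   so B = (10, 1)
3. M_x = 14  [2·M = A+B = (18, 14)+(10, 1)]
4. M_y = 15/2  [2·M = A+B = (18, 14)+(10, 1)]
   so M = (14, 15/2)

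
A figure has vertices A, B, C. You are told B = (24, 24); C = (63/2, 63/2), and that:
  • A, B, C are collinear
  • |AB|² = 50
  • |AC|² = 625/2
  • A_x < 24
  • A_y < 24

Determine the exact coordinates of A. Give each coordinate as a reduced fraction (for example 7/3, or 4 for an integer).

1. A_x = 19  [[A, B, C are collinear ⇒ -15/2x+15/2y=0] ∩ [|A−(24, 24)|²=50]]
2. A_y = 19  [[A, B, C are collinear ⇒ -15/2x+15/2y=0] ∩ [|A−(24, 24)|²=50]]
   so A = (19, 19)

A = (19, 19)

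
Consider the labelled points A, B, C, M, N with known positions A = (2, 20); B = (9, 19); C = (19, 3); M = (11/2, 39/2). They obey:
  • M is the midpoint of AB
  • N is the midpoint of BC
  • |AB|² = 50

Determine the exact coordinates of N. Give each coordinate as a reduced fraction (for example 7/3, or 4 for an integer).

N = (14, 11)

1. N_x = 14  [2·N = B+C = (9, 19)+(19, 3)]
2. N_y = 11  [2·N = B+C = (9, 19)+(19, 3)]
   so N = (14, 11)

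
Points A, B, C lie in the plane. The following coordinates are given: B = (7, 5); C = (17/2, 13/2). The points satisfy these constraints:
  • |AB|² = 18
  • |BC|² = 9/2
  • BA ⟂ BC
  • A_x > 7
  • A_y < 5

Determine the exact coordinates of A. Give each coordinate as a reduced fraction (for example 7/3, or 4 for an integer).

1. A_x = 10  [[BA ⟂ BC ⇒ 3/2x+3/2y-18=0] ∩ [|A−(7, 5)|²=18]]
2. A_y = 2  [[BA ⟂ BC ⇒ 3/2x+3/2y-18=0] ∩ [|A−(7, 5)|²=18]]
   so A = (10, 2)

A = (10, 2)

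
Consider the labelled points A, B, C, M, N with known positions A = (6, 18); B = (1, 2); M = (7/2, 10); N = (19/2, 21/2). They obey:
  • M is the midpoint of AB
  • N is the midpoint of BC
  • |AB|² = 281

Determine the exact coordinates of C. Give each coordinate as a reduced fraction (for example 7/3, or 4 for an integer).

C = (18, 19)

1. C_x = 18  [C = 2·N−B = 2·(19/2, 21/2)−(1, 2)]
2. C_y = 19  [C = 2·N−B = 2·(19/2, 21/2)−(1, 2)]
   so C = (18, 19)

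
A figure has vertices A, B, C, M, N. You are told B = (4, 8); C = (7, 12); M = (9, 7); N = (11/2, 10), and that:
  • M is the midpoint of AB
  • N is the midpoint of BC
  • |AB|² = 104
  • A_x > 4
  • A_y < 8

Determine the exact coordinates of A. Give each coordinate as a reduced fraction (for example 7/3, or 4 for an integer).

1. A_x = 14  [A = 2·M−B = 2·(9, 7)−(4, 8)]
2. A_y = 6  [A = 2·M−B = 2·(9, 7)−(4, 8)]
   so A = (14, 6)

A = (14, 6)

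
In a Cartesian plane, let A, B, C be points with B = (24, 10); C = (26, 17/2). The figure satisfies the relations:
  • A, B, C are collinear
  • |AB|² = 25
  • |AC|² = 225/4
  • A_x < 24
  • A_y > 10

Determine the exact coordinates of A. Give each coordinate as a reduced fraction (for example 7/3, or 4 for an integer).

A = (20, 13)

1. A_x = 20  [[A, B, C are collinear ⇒ 3/2x+2y-56=0] ∩ [|A−(24, 10)|²=25]]
2. A_y = 13  [[A, B, C are collinear ⇒ 3/2x+2y-56=0] ∩ [|A−(24, 10)|²=25]]
   so A = (20, 13)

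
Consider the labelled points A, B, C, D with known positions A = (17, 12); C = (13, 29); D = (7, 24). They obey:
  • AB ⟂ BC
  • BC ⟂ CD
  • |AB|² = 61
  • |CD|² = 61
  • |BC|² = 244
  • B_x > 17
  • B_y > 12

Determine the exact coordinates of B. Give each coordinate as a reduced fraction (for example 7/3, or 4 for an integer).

B = (23, 17)

1. B_x = 23  [[BC ⟂ CD ⇒ 6x+5y-223=0] ∩ [|B−(17, 12)|²=61]]
2. B_y = 17  [[BC ⟂ CD ⇒ 6x+5y-223=0] ∩ [|B−(17, 12)|²=61]]
   so B = (23, 17)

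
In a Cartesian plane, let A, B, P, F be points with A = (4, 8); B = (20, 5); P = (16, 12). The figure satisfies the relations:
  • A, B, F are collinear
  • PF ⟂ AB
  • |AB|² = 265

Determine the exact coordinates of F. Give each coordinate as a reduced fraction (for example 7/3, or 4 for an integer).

F = (788/53, 316/53)

1. F_x = 788/53  [[A, B, F are collinear ⇒ 3x+16y-140=0] ∩ [PF ⟂ AB ⇒ 16x-3y-220=0]]
2. F_y = 316/53  [[A, B, F are collinear ⇒ 3x+16y-140=0] ∩ [PF ⟂ AB ⇒ 16x-3y-220=0]]
   so F = (788/53, 316/53)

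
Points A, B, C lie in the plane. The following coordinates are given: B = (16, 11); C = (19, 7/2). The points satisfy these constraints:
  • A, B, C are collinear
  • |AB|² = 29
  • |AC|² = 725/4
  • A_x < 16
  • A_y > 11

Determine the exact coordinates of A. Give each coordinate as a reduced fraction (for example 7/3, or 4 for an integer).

1. A_x = 14  [[A, B, C are collinear ⇒ 15/2x+3y-153=0] ∩ [|A−(16, 11)|²=29]]
2. A_y = 16  [[A, B, C are collinear ⇒ 15/2x+3y-153=0] ∩ [|A−(16, 11)|²=29]]
   so A = (14, 16)

A = (14, 16)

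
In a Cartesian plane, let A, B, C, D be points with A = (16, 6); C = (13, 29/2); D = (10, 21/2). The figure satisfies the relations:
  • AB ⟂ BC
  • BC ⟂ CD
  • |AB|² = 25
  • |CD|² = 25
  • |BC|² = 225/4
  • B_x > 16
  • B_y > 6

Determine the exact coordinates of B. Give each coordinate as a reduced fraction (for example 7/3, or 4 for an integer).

1. B_x = 19  [[BC ⟂ CD ⇒ 3x+4y-97=0] ∩ [|B−(16, 6)|²=25]]
2. B_y = 10  [[BC ⟂ CD ⇒ 3x+4y-97=0] ∩ [|B−(16, 6)|²=25]]
   so B = (19, 10)

B = (19, 10)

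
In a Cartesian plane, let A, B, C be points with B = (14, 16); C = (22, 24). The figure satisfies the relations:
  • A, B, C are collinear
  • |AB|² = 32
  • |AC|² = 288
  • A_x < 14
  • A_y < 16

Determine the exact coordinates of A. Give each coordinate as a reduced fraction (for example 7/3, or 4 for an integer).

A = (10, 12)

1. A_x = 10  [[A, B, C are collinear ⇒ -8x+8y-16=0] ∩ [|A−(14, 16)|²=32]]
2. A_y = 12  [[A, B, C are collinear ⇒ -8x+8y-16=0] ∩ [|A−(14, 16)|²=32]]
   so A = (10, 12)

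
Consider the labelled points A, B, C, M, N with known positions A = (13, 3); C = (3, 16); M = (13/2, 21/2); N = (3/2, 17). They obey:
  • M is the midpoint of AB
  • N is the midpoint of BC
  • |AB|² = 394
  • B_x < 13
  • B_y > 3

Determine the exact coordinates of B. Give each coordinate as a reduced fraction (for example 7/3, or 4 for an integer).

B = (0, 18)

1. B_x = 0  [B = 2·M−A = 2·(13/2, 21/2)−(13, 3)]
2. B_y = 18  [B = 2·M−A = 2·(13/2, 21/2)−(13, 3)]
   so B = (0, 18)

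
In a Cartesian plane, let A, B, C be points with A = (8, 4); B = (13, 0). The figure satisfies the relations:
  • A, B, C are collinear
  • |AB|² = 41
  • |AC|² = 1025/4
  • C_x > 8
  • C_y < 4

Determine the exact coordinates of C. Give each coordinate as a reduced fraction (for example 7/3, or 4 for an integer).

1. C_x = 41/2  [[A, B, C are collinear ⇒ 4x+5y-52=0] ∩ [|C−(8, 4)|²=1025/4]]
2. C_y = -6  [[A, B, C are collinear ⇒ 4x+5y-52=0] ∩ [|C−(8, 4)|²=1025/4]]
   so C = (41/2, -6)

C = (41/2, -6)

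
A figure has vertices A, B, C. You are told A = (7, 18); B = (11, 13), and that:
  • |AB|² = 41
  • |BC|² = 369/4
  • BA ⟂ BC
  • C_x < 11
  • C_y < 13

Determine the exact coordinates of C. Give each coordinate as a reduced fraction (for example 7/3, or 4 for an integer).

C = (7/2, 7)

1. C_x = 7/2  [[BA ⟂ BC ⇒ -4x+5y-21=0] ∩ [|C−(11, 13)|²=369/4]]
2. C_y = 7  [[BA ⟂ BC ⇒ -4x+5y-21=0] ∩ [|C−(11, 13)|²=369/4]]
   so C = (7/2, 7)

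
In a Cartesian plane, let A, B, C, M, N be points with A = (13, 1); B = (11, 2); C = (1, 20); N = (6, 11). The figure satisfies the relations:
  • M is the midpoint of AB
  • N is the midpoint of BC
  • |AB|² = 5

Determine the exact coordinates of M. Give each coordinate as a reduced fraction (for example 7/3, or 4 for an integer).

M = (12, 3/2)

1. M_x = 12  [2·M = A+B = (13, 1)+(11, 2)]
2. M_y = 3/2  [2·M = A+B = (13, 1)+(11, 2)]
   so M = (12, 3/2)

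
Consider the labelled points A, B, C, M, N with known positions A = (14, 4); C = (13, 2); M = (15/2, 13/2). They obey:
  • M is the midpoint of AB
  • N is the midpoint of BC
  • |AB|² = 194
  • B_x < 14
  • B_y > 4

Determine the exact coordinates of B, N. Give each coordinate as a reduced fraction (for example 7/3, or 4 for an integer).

B = (1, 9)
N = (7, 11/2)

1. B_x = 1  [B = 2·M−A = 2·(15/2, 13/2)−(14, 4)]
2. B_y = 9  [B = 2·M−A = 2·(15/2, 13/2)−(14, 4)]
   so B = (1, 9)
3. N_x = 7  [2·N = B+C = (1, 9)+(13, 2)]
4. N_y = 11/2  [2·N = B+C = (1, 9)+(13, 2)]
   so N = (7, 11/2)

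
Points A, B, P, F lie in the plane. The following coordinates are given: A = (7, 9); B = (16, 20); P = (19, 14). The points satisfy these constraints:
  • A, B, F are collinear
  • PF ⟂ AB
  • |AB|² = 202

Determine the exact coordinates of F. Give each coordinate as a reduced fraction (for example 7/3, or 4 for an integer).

F = (2881/202, 3611/202)

1. F_x = 2881/202  [[A, B, F are collinear ⇒ -11x+9y-4=0] ∩ [PF ⟂ AB ⇒ 9x+11y-325=0]]
2. F_y = 3611/202  [[A, B, F are collinear ⇒ -11x+9y-4=0] ∩ [PF ⟂ AB ⇒ 9x+11y-325=0]]
   so F = (2881/202, 3611/202)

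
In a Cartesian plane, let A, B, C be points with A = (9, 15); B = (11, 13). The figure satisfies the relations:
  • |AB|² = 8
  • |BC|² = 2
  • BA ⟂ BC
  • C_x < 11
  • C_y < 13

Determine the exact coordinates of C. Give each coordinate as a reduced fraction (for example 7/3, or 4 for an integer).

C = (10, 12)

1. C_x = 10  [[BA ⟂ BC ⇒ -2x+2y-4=0] ∩ [|C−(11, 13)|²=2]]
2. C_y = 12  [[BA ⟂ BC ⇒ -2x+2y-4=0] ∩ [|C−(11, 13)|²=2]]
   so C = (10, 12)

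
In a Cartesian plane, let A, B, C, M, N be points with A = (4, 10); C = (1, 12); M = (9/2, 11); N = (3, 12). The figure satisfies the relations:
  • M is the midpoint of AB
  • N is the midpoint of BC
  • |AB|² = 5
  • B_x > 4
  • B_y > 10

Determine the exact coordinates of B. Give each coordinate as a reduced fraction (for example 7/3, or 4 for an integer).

B = (5, 12)

1. B_x = 5  [B = 2·M−A = 2·(9/2, 11)−(4, 10)]
2. B_y = 12  [B = 2·M−A = 2·(9/2, 11)−(4, 10)]
   so B = (5, 12)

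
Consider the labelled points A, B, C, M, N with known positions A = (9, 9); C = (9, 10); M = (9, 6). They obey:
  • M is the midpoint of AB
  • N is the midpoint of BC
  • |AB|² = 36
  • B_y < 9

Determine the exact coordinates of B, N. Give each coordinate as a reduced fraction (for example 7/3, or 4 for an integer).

1. B_x = 9  [B = 2·M−A = 2·(9, 6)−(9, 9)]
2. B_y = 3  [B = 2·M−A = 2·(9, 6)−(9, 9)]
   so B = (9, 3)
3. N_x = 9  [2·N = B+C = (9, 3)+(9, 10)]
4. N_y = 13/2  [2·N = B+C = (9, 3)+(9, 10)]
   so N = (9, 13/2)

B = (9, 3)
N = (9, 13/2)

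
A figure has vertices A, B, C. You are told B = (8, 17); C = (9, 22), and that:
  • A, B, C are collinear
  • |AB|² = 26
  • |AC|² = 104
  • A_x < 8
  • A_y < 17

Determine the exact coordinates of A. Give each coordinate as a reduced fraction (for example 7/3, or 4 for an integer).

A = (7, 12)

1. A_x = 7  [[A, B, C are collinear ⇒ -5x+1y+23=0] ∩ [|A−(8, 17)|²=26]]
2. A_y = 12  [[A, B, C are collinear ⇒ -5x+1y+23=0] ∩ [|A−(8, 17)|²=26]]
   so A = (7, 12)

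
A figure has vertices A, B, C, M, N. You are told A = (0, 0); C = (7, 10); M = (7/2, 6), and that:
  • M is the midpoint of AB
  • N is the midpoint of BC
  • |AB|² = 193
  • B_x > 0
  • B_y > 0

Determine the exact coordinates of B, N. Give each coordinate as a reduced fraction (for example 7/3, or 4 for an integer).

1. B_x = 7  [B = 2·M−A = 2·(7/2, 6)−(0, 0)]
2. B_y = 12  [B = 2·M−A = 2·(7/2, 6)−(0, 0)]
   so B = (7, 12)
3. N_x = 7  [2·N = B+C = (7, 12)+(7, 10)]
4. N_y = 11  [2·N = B+C = (7, 12)+(7, 10)]
   so N = (7, 11)

B = (7, 12)
N = (7, 11)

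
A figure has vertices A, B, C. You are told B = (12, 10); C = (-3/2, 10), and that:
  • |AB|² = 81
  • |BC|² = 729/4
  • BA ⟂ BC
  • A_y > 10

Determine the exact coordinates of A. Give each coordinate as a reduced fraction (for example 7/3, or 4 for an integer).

A = (12, 19)

1. A_x = 12  [[BA ⟂ BC ⇒ -27/2x+162=0] ∩ [|A−(12, 10)|²=81]]
2. A_y = 19  [[BA ⟂ BC ⇒ -27/2x+162=0] ∩ [|A−(12, 10)|²=81]]
   so A = (12, 19)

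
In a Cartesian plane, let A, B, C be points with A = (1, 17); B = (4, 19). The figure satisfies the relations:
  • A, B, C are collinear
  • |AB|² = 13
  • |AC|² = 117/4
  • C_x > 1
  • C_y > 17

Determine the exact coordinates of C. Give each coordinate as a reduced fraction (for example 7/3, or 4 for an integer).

C = (11/2, 20)

1. C_x = 11/2  [[A, B, C are collinear ⇒ -2x+3y-49=0] ∩ [|C−(1, 17)|²=117/4]]
2. C_y = 20  [[A, B, C are collinear ⇒ -2x+3y-49=0] ∩ [|C−(1, 17)|²=117/4]]
   so C = (11/2, 20)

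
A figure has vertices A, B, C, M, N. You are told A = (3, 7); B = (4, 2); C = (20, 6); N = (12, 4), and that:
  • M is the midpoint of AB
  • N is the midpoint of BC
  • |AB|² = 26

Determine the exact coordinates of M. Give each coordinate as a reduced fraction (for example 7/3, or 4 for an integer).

1. M_x = 7/2  [2·M = A+B = (3, 7)+(4, 2)]
2. M_y = 9/2  [2·M = A+B = (3, 7)+(4, 2)]
   so M = (7/2, 9/2)

M = (7/2, 9/2)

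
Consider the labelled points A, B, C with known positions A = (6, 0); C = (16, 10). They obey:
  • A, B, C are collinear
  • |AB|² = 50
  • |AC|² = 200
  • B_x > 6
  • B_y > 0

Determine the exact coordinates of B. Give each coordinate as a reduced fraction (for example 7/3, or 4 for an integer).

1. B_x = 11  [[A, B, C are collinear ⇒ 10x-10y-60=0] ∩ [|B−(6, 0)|²=50]]
2. B_y = 5  [[A, B, C are collinear ⇒ 10x-10y-60=0] ∩ [|B−(6, 0)|²=50]]
   so B = (11, 5)

B = (11, 5)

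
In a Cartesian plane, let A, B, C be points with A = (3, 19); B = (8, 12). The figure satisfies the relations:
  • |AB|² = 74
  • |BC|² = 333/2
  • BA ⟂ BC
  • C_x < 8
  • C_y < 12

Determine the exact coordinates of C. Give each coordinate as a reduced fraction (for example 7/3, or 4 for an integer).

1. C_x = -5/2  [[BA ⟂ BC ⇒ -5x+7y-44=0] ∩ [|C−(8, 12)|²=333/2]]
2. C_y = 9/2  [[BA ⟂ BC ⇒ -5x+7y-44=0] ∩ [|C−(8, 12)|²=333/2]]
   so C = (-5/2, 9/2)

C = (-5/2, 9/2)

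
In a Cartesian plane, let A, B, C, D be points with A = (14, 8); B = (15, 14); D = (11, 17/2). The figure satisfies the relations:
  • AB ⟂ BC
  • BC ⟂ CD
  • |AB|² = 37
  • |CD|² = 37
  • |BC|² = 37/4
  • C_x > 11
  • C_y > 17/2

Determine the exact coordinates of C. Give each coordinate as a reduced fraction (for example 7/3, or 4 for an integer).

1. C_x = 12  [[AB ⟂ BC ⇒ 1x+6y-99=0] ∩ [|C−(11, 17/2)|²=37]]
2. C_y = 29/2  [[AB ⟂ BC ⇒ 1x+6y-99=0] ∩ [|C−(11, 17/2)|²=37]]
   so C = (12, 29/2)

C = (12, 29/2)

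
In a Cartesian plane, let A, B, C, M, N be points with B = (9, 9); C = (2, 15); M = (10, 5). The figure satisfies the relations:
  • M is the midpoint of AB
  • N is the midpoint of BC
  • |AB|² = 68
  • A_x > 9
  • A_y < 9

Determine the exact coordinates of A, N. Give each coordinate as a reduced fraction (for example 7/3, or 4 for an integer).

A = (11, 1)
N = (11/2, 12)

1. A_x = 11  [A = 2·M−B = 2·(10, 5)−(9, 9)]
2. A_y = 1  [A = 2·M−B = 2·(10, 5)−(9, 9)]
   so A = (11, 1)
3. N_x = 11/2  [2·N = B+C = (9, 9)+(2, 15)]
4. N_y = 12  [2·N = B+C = (9, 9)+(2, 15)]
   so N = (11/2, 12)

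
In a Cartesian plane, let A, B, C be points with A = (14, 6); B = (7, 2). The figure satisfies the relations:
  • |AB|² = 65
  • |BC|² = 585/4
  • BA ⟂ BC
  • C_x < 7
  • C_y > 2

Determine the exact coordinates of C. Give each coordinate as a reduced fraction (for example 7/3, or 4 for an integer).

1. C_x = 1  [[BA ⟂ BC ⇒ 7x+4y-57=0] ∩ [|C−(7, 2)|²=585/4]]
2. C_y = 25/2  [[BA ⟂ BC ⇒ 7x+4y-57=0] ∩ [|C−(7, 2)|²=585/4]]
   so C = (1, 25/2)

C = (1, 25/2)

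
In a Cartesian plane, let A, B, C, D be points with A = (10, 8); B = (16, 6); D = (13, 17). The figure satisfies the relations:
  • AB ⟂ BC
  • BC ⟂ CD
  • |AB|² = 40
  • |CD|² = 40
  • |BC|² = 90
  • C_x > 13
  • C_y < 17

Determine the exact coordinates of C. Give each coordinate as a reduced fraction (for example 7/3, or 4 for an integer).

1. C_x = 19  [[AB ⟂ BC ⇒ 6x-2y-84=0] ∩ [|C−(13, 17)|²=40]]
2. C_y = 15  [[AB ⟂ BC ⇒ 6x-2y-84=0] ∩ [|C−(13, 17)|²=40]]
   so C = (19, 15)

C = (19, 15)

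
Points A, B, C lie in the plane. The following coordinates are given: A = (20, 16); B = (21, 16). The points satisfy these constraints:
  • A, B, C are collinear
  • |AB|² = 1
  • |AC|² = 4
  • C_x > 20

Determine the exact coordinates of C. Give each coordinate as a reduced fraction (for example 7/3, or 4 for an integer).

1. C_x = 22  [[A, B, C are collinear ⇒ 1y-16=0] ∩ [|C−(20, 16)|²=4]]
2. C_y = 16  [[A, B, C are collinear ⇒ 1y-16=0] ∩ [|C−(20, 16)|²=4]]
   so C = (22, 16)

C = (22, 16)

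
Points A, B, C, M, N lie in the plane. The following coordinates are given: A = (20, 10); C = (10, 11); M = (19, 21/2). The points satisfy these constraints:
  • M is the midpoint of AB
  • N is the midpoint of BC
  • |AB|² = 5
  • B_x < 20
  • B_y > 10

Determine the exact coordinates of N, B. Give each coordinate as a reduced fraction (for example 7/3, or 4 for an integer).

N = (14, 11)
B = (18, 11)

1. B_x = 18  [B = 2·M−A = 2·(19, 21/2)−(20, 10)]
2. B_y = 11  [B = 2·M−A = 2·(19, 21/2)−(20, 10)]
   so B = (18, 11)
3. N_x = 14  [2·N = B+C = (18, 11)+(10, 11)]
4. N_y = 11  [2·N = B+C = (18, 11)+(10, 11)]
   so N = (14, 11)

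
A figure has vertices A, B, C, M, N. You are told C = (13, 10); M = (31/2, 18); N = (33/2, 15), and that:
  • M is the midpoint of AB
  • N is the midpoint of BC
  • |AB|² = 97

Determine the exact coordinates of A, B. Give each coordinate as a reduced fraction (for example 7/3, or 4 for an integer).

1. B_x = 20  [B = 2·N−C = 2·(33/2, 15)−(13, 10)]
2. B_y = 20  [B = 2·N−C = 2·(33/2, 15)−(13, 10)]
   so B = (20, 20)
3. A_x = 11  [A = 2·M−B = 2·(31/2, 18)−(20, 20)]
4. A_y = 16  [A = 2·M−B = 2·(31/2, 18)−(20, 20)]
   so A = (11, 16)

A = (11, 16)
B = (20, 20)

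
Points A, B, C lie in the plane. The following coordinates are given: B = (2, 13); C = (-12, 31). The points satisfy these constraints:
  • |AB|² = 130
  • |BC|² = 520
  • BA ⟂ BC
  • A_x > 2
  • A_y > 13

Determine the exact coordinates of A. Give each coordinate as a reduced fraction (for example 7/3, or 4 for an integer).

A = (11, 20)

1. A_x = 11  [[BA ⟂ BC ⇒ -14x+18y-206=0] ∩ [|A−(2, 13)|²=130]]
2. A_y = 20  [[BA ⟂ BC ⇒ -14x+18y-206=0] ∩ [|A−(2, 13)|²=130]]
   so A = (11, 20)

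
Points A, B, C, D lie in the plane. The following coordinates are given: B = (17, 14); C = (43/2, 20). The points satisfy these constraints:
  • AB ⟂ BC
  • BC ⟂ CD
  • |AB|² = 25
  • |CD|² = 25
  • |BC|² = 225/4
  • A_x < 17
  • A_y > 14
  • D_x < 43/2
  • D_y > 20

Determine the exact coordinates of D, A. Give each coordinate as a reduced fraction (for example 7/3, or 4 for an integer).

D = (35/2, 23)
A = (13, 17)

1. D_x = 35/2  [[BC ⟂ CD ⇒ 9/2x+6y-867/4=0] ∩ [|D−(43/2, 20)|²=25]]
2. D_y = 23  [[BC ⟂ CD ⇒ 9/2x+6y-867/4=0] ∩ [|D−(43/2, 20)|²=25]]
   so D = (35/2, 23)
3. A_x = 13  [[AB ⟂ BC ⇒ -9/2x-6y+321/2=0] ∩ [|A−(17, 14)|²=25]]
4. A_y = 17  [[AB ⟂ BC ⇒ -9/2x-6y+321/2=0] ∩ [|A−(17, 14)|²=25]]
   so A = (13, 17)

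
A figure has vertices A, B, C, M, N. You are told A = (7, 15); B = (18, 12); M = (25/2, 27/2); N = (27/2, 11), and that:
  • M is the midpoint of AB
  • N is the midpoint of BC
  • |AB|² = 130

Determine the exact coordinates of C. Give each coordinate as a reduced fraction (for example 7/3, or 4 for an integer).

C = (9, 10)

1. C_x = 9  [C = 2·N−B = 2·(27/2, 11)−(18, 12)]
2. C_y = 10  [C = 2·N−B = 2·(27/2, 11)−(18, 12)]
   so C = (9, 10)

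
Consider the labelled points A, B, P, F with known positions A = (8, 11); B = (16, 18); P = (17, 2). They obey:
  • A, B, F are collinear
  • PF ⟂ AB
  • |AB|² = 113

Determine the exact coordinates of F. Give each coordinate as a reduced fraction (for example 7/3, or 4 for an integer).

F = (976/113, 1306/113)

1. F_x = 976/113  [[A, B, F are collinear ⇒ -7x+8y-32=0] ∩ [PF ⟂ AB ⇒ 8x+7y-150=0]]
2. F_y = 1306/113  [[A, B, F are collinear ⇒ -7x+8y-32=0] ∩ [PF ⟂ AB ⇒ 8x+7y-150=0]]
   so F = (976/113, 1306/113)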